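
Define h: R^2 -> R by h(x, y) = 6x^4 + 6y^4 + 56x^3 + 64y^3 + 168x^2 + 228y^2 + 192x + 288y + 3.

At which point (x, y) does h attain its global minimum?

h(x,y) separates as P(x) + Q(y) + 3, so its minimum is min P + min Q + 3.
P'(x) = 24(x + 1)(x + 2)(x + 4) vanishes at x ∈ {-4, -2, -1}; Q'(y) = 24(y + 1)(y + 3)(y + 4) vanishes at y ∈ {-4, -3, -1}.
Local minima of P (where P''>0): P(-4)=-128, P(-1)=-74. Local minima of Q: Q(-4)=-64, Q(-1)=-118.
So the global minimum of h is P(-4) + Q(-1) + 3 = -128 − 118 + 3 = -243, attained at (-4, -1).

(-4, -1)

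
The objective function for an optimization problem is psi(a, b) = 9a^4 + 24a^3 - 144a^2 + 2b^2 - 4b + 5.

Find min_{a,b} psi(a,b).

psi(a,b) separates as P(a) + Q(b) + 5, so its minimum is min P + min Q + 5.
P'(a) = 36a(a - 2)(a + 4) vanishes at a ∈ {-4, 0, 2}; Q'(b) = 4b - 4 vanishes at b ∈ {1}.
Local minima of P (where P''>0): P(-4)=-1536, P(2)=-240. Local minima of Q: Q(1)=-2.
So the global minimum of psi is P(-4) + Q(1) + 5 = -1536 − 2 + 5 = -1533, attained at (-4, 1).

-1533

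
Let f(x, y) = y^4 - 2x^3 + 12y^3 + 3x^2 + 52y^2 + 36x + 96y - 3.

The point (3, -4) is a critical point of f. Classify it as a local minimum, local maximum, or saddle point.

saddle point

The mixed partial ∂²f/∂x∂y is 0, so the Hessian at any point is diag(f_xx, f_yy) = diag(6(-2x + 1), 4(3y^2 + 18y + 26)).
At (3, -4): H = diag(-30, 8).
The eigenvalues have opposite signs, so H is indefinite: a saddle point.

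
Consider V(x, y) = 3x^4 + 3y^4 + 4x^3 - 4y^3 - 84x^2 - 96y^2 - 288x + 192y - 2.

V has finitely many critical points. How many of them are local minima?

4

V separates as a function of x plus a function of y, so ∇V=0 decouples.
∂V/∂x = 12(x - 4)(x + 2)(x + 3) = 0 at x ∈ {-3, -2, 4}; ∂V/∂y = 12(y - 4)(y - 1)(y + 4) = 0 at y ∈ {-4, 1, 4}.
The Hessian is diagonal: diag(V_xx, V_yy). Second derivatives: V_xx(-3)=84, V_xx(-2)=-72, V_xx(4)=504; V_yy(-4)=480, V_yy(1)=-180, V_yy(4)=288.
Local minima occur where both diagonal entries positive: (-3, -4), (-3, 4), (4, -4), (4, 4). Count: 4.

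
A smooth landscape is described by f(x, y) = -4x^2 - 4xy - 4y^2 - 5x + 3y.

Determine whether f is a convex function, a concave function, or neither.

concave

f is quadratic, so its Hessian is the constant matrix H = [[-8, -4], [-4, -8]].
det(H) = 48, tr(H) = -16.
det(H) > 0 and tr(H) < 0, so H is negative definite everywhere: concave.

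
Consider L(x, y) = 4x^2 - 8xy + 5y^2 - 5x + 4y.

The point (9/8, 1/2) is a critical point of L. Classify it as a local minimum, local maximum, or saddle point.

The Hessian of L is constant: H = [[8, -8], [-8, 10]].
det(H) = 8·10 − (-8)² = 16.
det(H) > 0 and tr(H) = 18 > 0, so H is positive definite and the point is a local minimum.

local minimum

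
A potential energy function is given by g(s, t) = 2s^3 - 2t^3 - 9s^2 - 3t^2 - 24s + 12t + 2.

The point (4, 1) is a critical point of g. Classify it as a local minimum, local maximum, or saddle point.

The mixed partial ∂²g/∂s∂t is 0, so the Hessian at any point is diag(g_ss, g_tt) = diag(6(2s - 3), -6(2t + 1)).
At (4, 1): H = diag(30, -18).
The eigenvalues have opposite signs, so H is indefinite: a saddle point.

saddle point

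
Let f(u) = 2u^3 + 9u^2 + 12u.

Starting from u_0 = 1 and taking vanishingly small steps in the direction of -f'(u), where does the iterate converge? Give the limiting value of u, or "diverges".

f'(u) = 6(u + 1)(u + 2), so f'(1) = 36.
Gradient descent moves in the -f' direction, i.e. u is decreasing.
The nearest critical point in that direction is u = -1, where f'' = 6 > 0 (a local minimum). The iterate converges there.

-1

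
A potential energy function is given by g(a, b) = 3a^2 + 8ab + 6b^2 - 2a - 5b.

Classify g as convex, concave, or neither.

g is quadratic, so its Hessian is the constant matrix H = [[6, 8], [8, 12]].
det(H) = 8, tr(H) = 18.
det(H) > 0 and tr(H) > 0, so H is positive definite everywhere: convex.

convex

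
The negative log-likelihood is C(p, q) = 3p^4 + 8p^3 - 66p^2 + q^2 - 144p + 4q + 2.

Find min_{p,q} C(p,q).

C(p,q) separates as A(p) + B(q) + 2, so its minimum is min A + min B + 2.
A'(p) = 12(p - 3)(p + 1)(p + 4) vanishes at p ∈ {-4, -1, 3}; B'(q) = 2q + 4 vanishes at q ∈ {-2}.
Local minima of A (where A''>0): A(-4)=-224, A(3)=-567. Local minima of B: B(-2)=-4.
So the global minimum of C is A(3) + B(-2) + 2 = -567 − 4 + 2 = -569, attained at (3, -2).

-569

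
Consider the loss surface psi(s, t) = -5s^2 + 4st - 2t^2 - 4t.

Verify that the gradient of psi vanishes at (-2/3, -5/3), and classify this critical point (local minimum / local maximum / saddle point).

∇psi = (-10s + 4t, 4s - 4t - 4); substituting (-2/3, -5/3) gives ∇psi = (0, 0), so (-2/3, -5/3) is indeed a critical point.
The Hessian of psi is constant: H = [[-10, 4], [4, -4]].
det(H) = (-10)·(-4) − 4² = 24.
det(H) > 0 and tr(H) = -14 < 0, so H is negative definite and the point is a local maximum.

local maximum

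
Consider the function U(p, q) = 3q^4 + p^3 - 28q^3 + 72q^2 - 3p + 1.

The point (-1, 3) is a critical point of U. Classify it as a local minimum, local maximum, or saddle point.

local maximum

The mixed partial ∂²U/∂p∂q is 0, so the Hessian at any point is diag(U_pp, U_qq) = diag(6p, 12(3q^2 - 14q + 12)).
At (-1, 3): H = diag(-6, -36).
Both eigenvalues are negative, so H is negative definite: a local maximum.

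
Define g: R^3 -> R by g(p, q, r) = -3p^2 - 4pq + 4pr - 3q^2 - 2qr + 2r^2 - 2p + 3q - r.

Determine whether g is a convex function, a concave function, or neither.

neither

g is quadratic, so its Hessian is the constant matrix H = [[-6, -4, 4], [-4, -6, -2], [4, -2, 4]].
Leading principal minors: -6, 20, 264.
Neither pattern holds ⇒ H is indefinite ⇒ neither convex nor concave.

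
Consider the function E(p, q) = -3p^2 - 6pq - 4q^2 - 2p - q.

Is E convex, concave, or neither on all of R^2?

concave

E is quadratic, so its Hessian is the constant matrix H = [[-6, -6], [-6, -8]].
det(H) = 12, tr(H) = -14.
det(H) > 0 and tr(H) < 0, so H is negative definite everywhere: concave.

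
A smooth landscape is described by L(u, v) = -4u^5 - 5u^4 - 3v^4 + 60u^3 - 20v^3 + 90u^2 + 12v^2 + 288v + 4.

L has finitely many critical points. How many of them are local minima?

2

L separates as a function of u plus a function of v, so ∇L=0 decouples.
∂L/∂u = -20u(u - 3)(u + 1)(u + 3) = 0 at u ∈ {-3, -1, 0, 3}; ∂L/∂v = -12(v - 2)(v + 3)(v + 4) = 0 at v ∈ {-4, -3, 2}.
The Hessian is diagonal: diag(L_uu, L_vv). Second derivatives: L_uu(-3)=720, L_uu(-1)=-160, L_uu(0)=180, L_uu(3)=-1440; L_vv(-4)=-72, L_vv(-3)=60, L_vv(2)=-360.
Local minima occur where both diagonal entries positive: (-3, -3), (0, -3). Count: 2.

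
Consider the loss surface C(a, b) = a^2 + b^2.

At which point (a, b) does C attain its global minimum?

C(a,b) separates as P(a) + Q(b), so its minimum is min P + min Q.
P'(a) = 2a vanishes at a ∈ {0}; Q'(b) = 2b vanishes at b ∈ {0}.
Local minima of P (where P''>0): P(0)=0. Local minima of Q: Q(0)=0.
So the global minimum of C is P(0) + Q(0) = 0 + 0 = 0, attained at (0, 0).

(0, 0)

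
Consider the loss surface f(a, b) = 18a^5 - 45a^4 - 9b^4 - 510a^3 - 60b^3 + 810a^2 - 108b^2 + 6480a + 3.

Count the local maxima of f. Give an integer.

f separates as a function of a plus a function of b, so ∇f=0 decouples.
∂f/∂a = 90(a - 4)(a - 3)(a + 2)(a + 3) = 0 at a ∈ {-3, -2, 3, 4}; ∂f/∂b = -36b(b + 2)(b + 3) = 0 at b ∈ {-3, -2, 0}.
The Hessian is diagonal: diag(f_aa, f_bb). Second derivatives: f_aa(-3)=-3780, f_aa(-2)=2700, f_aa(3)=-2700, f_aa(4)=3780; f_bb(-3)=-108, f_bb(-2)=72, f_bb(0)=-216.
Local maxima occur where both diagonal entries negative: (-3, -3), (-3, 0), (3, -3), (3, 0). Count: 4.

4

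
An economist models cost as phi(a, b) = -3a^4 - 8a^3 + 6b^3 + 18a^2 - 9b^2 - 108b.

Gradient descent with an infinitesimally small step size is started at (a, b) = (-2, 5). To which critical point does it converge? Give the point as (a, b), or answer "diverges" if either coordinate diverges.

phi is separable, so gradient descent decouples: a follows -∂phi/∂a, b follows -∂phi/∂b.
∂phi/∂a = -12a(a - 1)(a + 3); at a=-2 this is -72, so a increases.
∂phi/∂b = 18(b - 3)(b + 2); at b=5 this is 252, so b decreases.
a converges to its nearest critical value 0 (a local min of the a-part); b converges to 3. The iterate converges to (0, 3).

(0, 3)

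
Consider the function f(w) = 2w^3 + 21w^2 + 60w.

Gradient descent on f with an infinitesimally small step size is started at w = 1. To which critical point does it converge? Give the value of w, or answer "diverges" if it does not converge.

f'(w) = 6(w + 2)(w + 5), so f'(1) = 108.
Gradient descent moves in the -f' direction, i.e. w is decreasing.
The nearest critical point in that direction is w = -2, where f'' = 18 > 0 (a local minimum). The iterate converges there.

-2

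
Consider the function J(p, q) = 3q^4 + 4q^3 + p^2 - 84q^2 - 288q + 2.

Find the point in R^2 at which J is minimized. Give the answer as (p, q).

(0, 4)

J(p,q) separates as A(p) + B(q) + 2, so its minimum is min A + min B + 2.
A'(p) = 2p vanishes at p ∈ {0}; B'(q) = 12(q - 4)(q + 2)(q + 3) vanishes at q ∈ {-3, -2, 4}.
Local minima of A (where A''>0): A(0)=0. Local minima of B: B(-3)=243, B(4)=-1472.
So the global minimum of J is A(0) + B(4) + 2 = 0 − 1472 + 2 = -1470, attained at (0, 4).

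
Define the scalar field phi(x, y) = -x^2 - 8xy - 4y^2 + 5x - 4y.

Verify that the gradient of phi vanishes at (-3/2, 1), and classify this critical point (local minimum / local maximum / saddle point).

∇phi = (-2x - 8y + 5, -8x - 8y - 4); substituting (-3/2, 1) gives ∇phi = (0, 0), so (-3/2, 1) is indeed a critical point.
The Hessian of phi is constant: H = [[-2, -8], [-8, -8]].
det(H) = (-2)·(-8) − (-8)² = -48.
Since det(H) < 0, H is indefinite and the critical point is a saddle point.

saddle point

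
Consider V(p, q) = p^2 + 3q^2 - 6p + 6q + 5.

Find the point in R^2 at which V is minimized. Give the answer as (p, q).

V(p,q) separates as A(p) + B(q) + 5, so its minimum is min A + min B + 5.
A'(p) = 2p - 6 vanishes at p ∈ {3}; B'(q) = 6q + 6 vanishes at q ∈ {-1}.
Local minima of A (where A''>0): A(3)=-9. Local minima of B: B(-1)=-3.
So the global minimum of V is A(3) + B(-1) + 5 = -9 − 3 + 5 = -7, attained at (3, -1).

(3, -1)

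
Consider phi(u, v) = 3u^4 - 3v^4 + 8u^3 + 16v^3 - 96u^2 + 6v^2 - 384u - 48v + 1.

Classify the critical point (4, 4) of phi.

The mixed partial ∂²phi/∂u∂v is 0, so the Hessian at any point is diag(phi_uu, phi_vv) = diag(12(3u^2 + 4u - 16), 12(-3v^2 + 8v + 1)).
At (4, 4): H = diag(576, -180).
The eigenvalues have opposite signs, so H is indefinite: a saddle point.

saddle point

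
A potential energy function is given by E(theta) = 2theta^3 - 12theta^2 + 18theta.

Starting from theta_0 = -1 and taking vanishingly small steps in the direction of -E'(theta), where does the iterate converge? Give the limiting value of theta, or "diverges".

diverges

E'(theta) = 6(theta - 3)(theta - 1), so E'(-1) = 48.
Gradient descent moves in the -E' direction, i.e. theta is decreasing.
There is no critical point below theta=-1, and E' keeps the same sign, so the iterate runs off to −∞.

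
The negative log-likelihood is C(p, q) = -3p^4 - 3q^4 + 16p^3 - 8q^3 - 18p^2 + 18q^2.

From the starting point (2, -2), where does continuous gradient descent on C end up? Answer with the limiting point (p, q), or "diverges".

(1, 0)

C is separable, so gradient descent decouples: p follows -∂C/∂p, q follows -∂C/∂q.
∂C/∂p = -12p(p - 3)(p - 1); at p=2 this is 24, so p decreases.
∂C/∂q = -12q(q - 1)(q + 3); at q=-2 this is -72, so q increases.
p converges to its nearest critical value 1 (a local min of the p-part); q converges to 0. The iterate converges to (1, 0).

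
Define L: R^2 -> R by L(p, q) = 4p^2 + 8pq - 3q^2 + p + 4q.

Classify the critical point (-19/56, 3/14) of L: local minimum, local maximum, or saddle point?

saddle point

The Hessian of L is constant: H = [[8, 8], [8, -6]].
det(H) = 8·(-6) − 8² = -112.
Since det(H) < 0, H is indefinite and the critical point is a saddle point.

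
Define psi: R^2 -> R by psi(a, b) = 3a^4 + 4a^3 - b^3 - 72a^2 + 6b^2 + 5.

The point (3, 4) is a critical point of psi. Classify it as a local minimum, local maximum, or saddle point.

The mixed partial ∂²psi/∂a∂b is 0, so the Hessian at any point is diag(psi_aa, psi_bb) = diag(12(3a^2 + 2a - 12), 6(-b + 2)).
At (3, 4): H = diag(252, -12).
The eigenvalues have opposite signs, so H is indefinite: a saddle point.

saddle point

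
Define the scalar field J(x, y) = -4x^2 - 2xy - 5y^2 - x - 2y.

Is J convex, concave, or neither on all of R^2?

concave

J is quadratic, so its Hessian is the constant matrix H = [[-8, -2], [-2, -10]].
det(H) = 76, tr(H) = -18.
det(H) > 0 and tr(H) < 0, so H is negative definite everywhere: concave.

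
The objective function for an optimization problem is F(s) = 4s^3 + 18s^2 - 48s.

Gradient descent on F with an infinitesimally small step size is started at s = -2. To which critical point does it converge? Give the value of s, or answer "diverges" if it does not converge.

F'(s) = 12(s - 1)(s + 4), so F'(-2) = -72.
Gradient descent moves in the -F' direction, i.e. s is increasing.
The nearest critical point in that direction is s = 1, where F'' = 60 > 0 (a local minimum). The iterate converges there.

1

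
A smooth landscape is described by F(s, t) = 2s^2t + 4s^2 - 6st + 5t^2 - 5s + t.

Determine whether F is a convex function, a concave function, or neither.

neither

The term 2s^2t is cubic, so the Hessian is not constant.
∂²F/∂s² = 4t + 8, which takes both signs as t varies (negative for sufficiently negative t). A diagonal entry of the Hessian changing sign means the Hessian is neither positive- nor negative-semidefinite on all of R^2.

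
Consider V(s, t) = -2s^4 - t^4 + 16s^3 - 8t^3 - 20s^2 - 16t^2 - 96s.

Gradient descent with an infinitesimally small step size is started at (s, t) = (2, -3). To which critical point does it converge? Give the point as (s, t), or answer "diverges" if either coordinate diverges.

V is separable, so gradient descent decouples: s follows -∂V/∂s, t follows -∂V/∂t.
∂V/∂s = -8(s - 4)(s - 3)(s + 1); at s=2 this is -48, so s increases.
∂V/∂t = -4t(t + 2)(t + 4); at t=-3 this is -12, so t increases.
s converges to its nearest critical value 3 (a local min of the s-part); t converges to -2. The iterate converges to (3, -2).

(3, -2)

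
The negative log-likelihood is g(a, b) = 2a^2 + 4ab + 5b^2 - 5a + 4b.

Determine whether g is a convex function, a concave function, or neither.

g is quadratic, so its Hessian is the constant matrix H = [[4, 4], [4, 10]].
det(H) = 24, tr(H) = 14.
det(H) > 0 and tr(H) > 0, so H is positive definite everywhere: convex.

convex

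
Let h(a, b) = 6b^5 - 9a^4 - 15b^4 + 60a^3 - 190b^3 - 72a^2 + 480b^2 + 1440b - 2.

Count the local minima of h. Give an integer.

2

h separates as a function of a plus a function of b, so ∇h=0 decouples.
∂h/∂a = -36a(a - 4)(a - 1) = 0 at a ∈ {0, 1, 4}; ∂h/∂b = 30(b - 4)(b - 3)(b + 1)(b + 4) = 0 at b ∈ {-4, -1, 3, 4}.
The Hessian is diagonal: diag(h_aa, h_bb). Second derivatives: h_aa(0)=-144, h_aa(1)=108, h_aa(4)=-432; h_bb(-4)=-5040, h_bb(-1)=1800, h_bb(3)=-840, h_bb(4)=1200.
Local minima occur where both diagonal entries positive: (1, -1), (1, 4). Count: 2.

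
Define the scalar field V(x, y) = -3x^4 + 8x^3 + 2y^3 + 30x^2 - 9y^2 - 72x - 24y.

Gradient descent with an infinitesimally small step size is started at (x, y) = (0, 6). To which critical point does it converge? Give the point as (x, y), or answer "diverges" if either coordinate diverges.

(1, 4)

V is separable, so gradient descent decouples: x follows -∂V/∂x, y follows -∂V/∂y.
∂V/∂x = -12(x - 3)(x - 1)(x + 2); at x=0 this is -72, so x increases.
∂V/∂y = 6(y - 4)(y + 1); at y=6 this is 84, so y decreases.
x converges to its nearest critical value 1 (a local min of the x-part); y converges to 4. The iterate converges to (1, 4).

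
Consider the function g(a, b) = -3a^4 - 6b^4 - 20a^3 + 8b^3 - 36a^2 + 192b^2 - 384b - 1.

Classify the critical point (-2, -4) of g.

saddle point

The mixed partial ∂²g/∂a∂b is 0, so the Hessian at any point is diag(g_aa, g_bb) = diag(-12(3a^2 + 10a + 6), 24(-3b^2 + 2b + 16)).
At (-2, -4): H = diag(24, -960).
The eigenvalues have opposite signs, so H is indefinite: a saddle point.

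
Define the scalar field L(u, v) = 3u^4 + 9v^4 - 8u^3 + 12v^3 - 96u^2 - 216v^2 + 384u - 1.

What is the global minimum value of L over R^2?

-3713

L(u,v) separates as P(u) + Q(v) − 1, so its minimum is min P + min Q − 1.
P'(u) = 12(u - 4)(u - 2)(u + 4) vanishes at u ∈ {-4, 2, 4}; Q'(v) = 36v(v - 3)(v + 4) vanishes at v ∈ {-4, 0, 3}.
Local minima of P (where P''>0): P(-4)=-1792, P(4)=256. Local minima of Q: Q(-4)=-1920, Q(3)=-891.
So the global minimum of L is P(-4) + Q(-4) − 1 = -1792 − 1920 − 1 = -3713, attained at (-4, -4).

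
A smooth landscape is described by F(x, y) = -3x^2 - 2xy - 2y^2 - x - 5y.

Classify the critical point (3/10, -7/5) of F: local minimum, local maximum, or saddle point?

local maximum

The Hessian of F is constant: H = [[-6, -2], [-2, -4]].
det(H) = (-6)·(-4) − (-2)² = 20.
det(H) > 0 and tr(H) = -10 < 0, so H is negative definite and the point is a local maximum.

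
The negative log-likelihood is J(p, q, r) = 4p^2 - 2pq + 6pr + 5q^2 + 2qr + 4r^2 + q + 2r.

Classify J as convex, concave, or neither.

J is quadratic, so its Hessian is the constant matrix H = [[8, -2, 6], [-2, 10, 2], [6, 2, 8]].
Leading principal minors: 8, 76, 168.
All positive ⇒ H ≻ 0 ⇒ convex.

convex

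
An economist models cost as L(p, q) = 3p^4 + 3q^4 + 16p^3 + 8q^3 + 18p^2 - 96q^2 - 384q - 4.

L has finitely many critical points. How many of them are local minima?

L separates as a function of p plus a function of q, so ∇L=0 decouples.
∂L/∂p = 12p(p + 1)(p + 3) = 0 at p ∈ {-3, -1, 0}; ∂L/∂q = 12(q - 4)(q + 2)(q + 4) = 0 at q ∈ {-4, -2, 4}.
The Hessian is diagonal: diag(L_pp, L_qq). Second derivatives: L_pp(-3)=72, L_pp(-1)=-24, L_pp(0)=36; L_qq(-4)=192, L_qq(-2)=-144, L_qq(4)=576.
Local minima occur where both diagonal entries positive: (-3, -4), (-3, 4), (0, -4), (0, 4). Count: 4.

4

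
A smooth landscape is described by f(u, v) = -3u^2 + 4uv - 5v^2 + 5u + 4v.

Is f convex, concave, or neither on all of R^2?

f is quadratic, so its Hessian is the constant matrix H = [[-6, 4], [4, -10]].
det(H) = 44, tr(H) = -16.
det(H) > 0 and tr(H) < 0, so H is negative definite everywhere: concave.

concave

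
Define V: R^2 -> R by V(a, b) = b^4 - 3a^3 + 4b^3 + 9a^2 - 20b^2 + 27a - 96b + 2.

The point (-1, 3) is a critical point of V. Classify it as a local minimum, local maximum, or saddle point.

The mixed partial ∂²V/∂a∂b is 0, so the Hessian at any point is diag(V_aa, V_bb) = diag(18(-a + 1), 4(3b^2 + 6b - 10)).
At (-1, 3): H = diag(36, 140).
Both eigenvalues are positive, so H is positive definite: a local minimum.

local minimum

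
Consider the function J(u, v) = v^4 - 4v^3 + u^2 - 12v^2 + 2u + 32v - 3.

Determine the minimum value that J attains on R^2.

-68

J(u,v) separates as P(u) + Q(v) − 3, so its minimum is min P + min Q − 3.
P'(u) = 2u + 2 vanishes at u ∈ {-1}; Q'(v) = 4(v - 4)(v - 1)(v + 2) vanishes at v ∈ {-2, 1, 4}.
Local minima of P (where P''>0): P(-1)=-1. Local minima of Q: Q(-2)=-64, Q(4)=-64.
So the global minimum of J is P(-1) + Q(-2) − 3 = -1 − 64 − 3 = -68, attained at (-1, -2).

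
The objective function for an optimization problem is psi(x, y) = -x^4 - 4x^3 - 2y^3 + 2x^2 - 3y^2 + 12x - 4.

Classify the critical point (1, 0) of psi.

The mixed partial ∂²psi/∂x∂y is 0, so the Hessian at any point is diag(psi_xx, psi_yy) = diag(4(-3x^2 - 6x + 1), -6(2y + 1)).
At (1, 0): H = diag(-32, -6).
Both eigenvalues are negative, so H is negative definite: a local maximum.

local maximum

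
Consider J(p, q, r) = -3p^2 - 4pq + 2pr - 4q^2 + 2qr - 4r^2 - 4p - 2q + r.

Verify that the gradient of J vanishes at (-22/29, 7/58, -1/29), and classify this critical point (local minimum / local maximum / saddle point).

∇J = (-6p - 4q + 2r - 4, -4p - 8q + 2r - 2, 2p + 2q - 8r + 1); substituting (-22/29, 7/58, -1/29) gives ∇J = (0, 0, 0), so (-22/29, 7/58, -1/29) is indeed a critical point.
The Hessian is constant: H = [[-6, -4, 2], [-4, -8, 2], [2, 2, -8]].
Leading principal minors: Δ₁ = -6, Δ₂ = 32, Δ₃ = -232.
The minors alternate sign starting negative (−, +, −), so H is negative definite: a local maximum.

local maximum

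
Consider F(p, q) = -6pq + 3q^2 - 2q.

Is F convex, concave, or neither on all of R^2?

neither

F is quadratic, so its Hessian is the constant matrix H = [[0, -6], [-6, 6]].
det(H) = -36, tr(H) = 6.
det(H) < 0, so H is indefinite: neither convex nor concave.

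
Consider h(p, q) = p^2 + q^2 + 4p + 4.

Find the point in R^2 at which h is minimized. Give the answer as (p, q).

(-2, 0)

h(p,q) separates as A(p) + B(q) + 4, so its minimum is min A + min B + 4.
A'(p) = 2p + 4 vanishes at p ∈ {-2}; B'(q) = 2q vanishes at q ∈ {0}.
Local minima of A (where A''>0): A(-2)=-4. Local minima of B: B(0)=0.
So the global minimum of h is A(-2) + B(0) + 4 = -4 + 0 + 4 = 0, attained at (-2, 0).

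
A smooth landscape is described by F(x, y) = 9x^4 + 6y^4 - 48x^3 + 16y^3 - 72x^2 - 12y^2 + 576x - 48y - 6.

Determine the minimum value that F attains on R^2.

F(x,y) separates as P(x) + Q(y) − 6, so its minimum is min P + min Q − 6.
P'(x) = 36(x - 4)(x - 2)(x + 2) vanishes at x ∈ {-2, 2, 4}; Q'(y) = 24(y - 1)(y + 1)(y + 2) vanishes at y ∈ {-2, -1, 1}.
Local minima of P (where P''>0): P(-2)=-912, P(4)=384. Local minima of Q: Q(-2)=16, Q(1)=-38.
So the global minimum of F is P(-2) + Q(1) − 6 = -912 − 38 − 6 = -956, attained at (-2, 1).

-956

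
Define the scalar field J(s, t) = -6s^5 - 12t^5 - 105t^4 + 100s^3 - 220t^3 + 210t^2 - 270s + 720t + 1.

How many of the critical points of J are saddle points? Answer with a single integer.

J separates as a function of s plus a function of t, so ∇J=0 decouples.
∂J/∂s = -30(s - 3)(s - 1)(s + 1)(s + 3) = 0 at s ∈ {-3, -1, 1, 3}; ∂J/∂t = -60(t - 1)(t + 1)(t + 3)(t + 4) = 0 at t ∈ {-4, -3, -1, 1}.
The Hessian is diagonal: diag(J_ss, J_tt). Second derivatives: J_ss(-3)=1440, J_ss(-1)=-480, J_ss(1)=480, J_ss(3)=-1440; J_tt(-4)=900, J_tt(-3)=-480, J_tt(-1)=720, J_tt(1)=-2400.
Saddle points occur where the two diagonal entries have opposite signs: (-3, -3), (-3, 1), (-1, -4), (-1, -1), (1, -3), (1, 1), (3, -4), (3, -1). Count: 8.

8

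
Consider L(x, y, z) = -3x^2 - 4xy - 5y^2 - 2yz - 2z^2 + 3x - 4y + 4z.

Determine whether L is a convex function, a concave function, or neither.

L is quadratic, so its Hessian is the constant matrix H = [[-6, -4, 0], [-4, -10, -2], [0, -2, -4]].
Leading principal minors: -6, 44, -152.
Signs alternate −, +, − ⇒ H ≺ 0 ⇒ concave.

concave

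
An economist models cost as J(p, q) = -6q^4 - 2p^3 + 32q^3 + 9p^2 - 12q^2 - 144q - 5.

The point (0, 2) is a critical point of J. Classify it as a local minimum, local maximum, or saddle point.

local minimum

The mixed partial ∂²J/∂p∂q is 0, so the Hessian at any point is diag(J_pp, J_qq) = diag(6(-2p + 3), 24(-3q^2 + 8q - 1)).
At (0, 2): H = diag(18, 72).
Both eigenvalues are positive, so H is positive definite: a local minimum.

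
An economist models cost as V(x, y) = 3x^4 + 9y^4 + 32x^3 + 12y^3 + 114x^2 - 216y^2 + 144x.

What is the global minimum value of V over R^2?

V(x,y) separates as P(x) + Q(y), so its minimum is min P + min Q.
P'(x) = 12(x + 1)(x + 3)(x + 4) vanishes at x ∈ {-4, -3, -1}; Q'(y) = 36y(y - 3)(y + 4) vanishes at y ∈ {-4, 0, 3}.
Local minima of P (where P''>0): P(-4)=-32, P(-1)=-59. Local minima of Q: Q(-4)=-1920, Q(3)=-891.
So the global minimum of V is P(-1) + Q(-4) = -59 − 1920 = -1979, attained at (-1, -4).

-1979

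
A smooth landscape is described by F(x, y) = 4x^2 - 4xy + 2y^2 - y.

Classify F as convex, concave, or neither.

convex

F is quadratic, so its Hessian is the constant matrix H = [[8, -4], [-4, 4]].
det(H) = 16, tr(H) = 12.
det(H) > 0 and tr(H) > 0, so H is positive definite everywhere: convex.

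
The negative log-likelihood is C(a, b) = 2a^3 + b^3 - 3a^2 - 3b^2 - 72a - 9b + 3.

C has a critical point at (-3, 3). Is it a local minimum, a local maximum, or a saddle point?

saddle point

The mixed partial ∂²C/∂a∂b is 0, so the Hessian at any point is diag(C_aa, C_bb) = diag(6(2a - 1), 6(b - 1)).
At (-3, 3): H = diag(-42, 12).
The eigenvalues have opposite signs, so H is indefinite: a saddle point.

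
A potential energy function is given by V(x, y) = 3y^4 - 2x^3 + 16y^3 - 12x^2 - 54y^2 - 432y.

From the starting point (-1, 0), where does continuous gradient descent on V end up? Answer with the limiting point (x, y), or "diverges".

(-4, 3)

V is separable, so gradient descent decouples: x follows -∂V/∂x, y follows -∂V/∂y.
∂V/∂x = -6x(x + 4); at x=-1 this is 18, so x decreases.
∂V/∂y = 12(y - 3)(y + 3)(y + 4); at y=0 this is -432, so y increases.
x converges to its nearest critical value -4 (a local min of the x-part); y converges to 3. The iterate converges to (-4, 3).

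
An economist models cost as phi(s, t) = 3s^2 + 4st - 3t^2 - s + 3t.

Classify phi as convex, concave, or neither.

phi is quadratic, so its Hessian is the constant matrix H = [[6, 4], [4, -6]].
det(H) = -52, tr(H) = 0.
det(H) < 0, so H is indefinite: neither convex nor concave.

neither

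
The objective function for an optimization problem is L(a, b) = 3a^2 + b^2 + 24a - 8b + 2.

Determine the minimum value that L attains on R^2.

-62

L(a,b) separates as P(a) + Q(b) + 2, so its minimum is min P + min Q + 2.
P'(a) = 6a + 24 vanishes at a ∈ {-4}; Q'(b) = 2b - 8 vanishes at b ∈ {4}.
Local minima of P (where P''>0): P(-4)=-48. Local minima of Q: Q(4)=-16.
So the global minimum of L is P(-4) + Q(4) + 2 = -48 − 16 + 2 = -62, attained at (-4, 4).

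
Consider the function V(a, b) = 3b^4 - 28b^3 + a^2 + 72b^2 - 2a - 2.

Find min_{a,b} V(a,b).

V(a,b) separates as P(a) + Q(b) − 2, so its minimum is min P + min Q − 2.
P'(a) = 2a - 2 vanishes at a ∈ {1}; Q'(b) = 12b(b - 4)(b - 3) vanishes at b ∈ {0, 3, 4}.
Local minima of P (where P''>0): P(1)=-1. Local minima of Q: Q(0)=0, Q(4)=128.
So the global minimum of V is P(1) + Q(0) − 2 = -1 + 0 − 2 = -3, attained at (1, 0).

-3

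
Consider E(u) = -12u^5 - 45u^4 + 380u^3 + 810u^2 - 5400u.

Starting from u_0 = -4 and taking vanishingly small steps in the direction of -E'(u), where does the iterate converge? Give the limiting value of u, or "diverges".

-5

E'(u) = -60(u - 3)(u - 2)(u + 3)(u + 5), so E'(-4) = 2520.
Gradient descent moves in the -E' direction, i.e. u is decreasing.
The nearest critical point in that direction is u = -5, where E'' = 6720 > 0 (a local minimum). The iterate converges there.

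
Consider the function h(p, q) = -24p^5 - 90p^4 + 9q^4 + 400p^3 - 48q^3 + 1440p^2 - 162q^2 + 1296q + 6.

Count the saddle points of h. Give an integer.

h separates as a function of p plus a function of q, so ∇h=0 decouples.
∂h/∂p = -120p(p - 3)(p + 2)(p + 4) = 0 at p ∈ {-4, -2, 0, 3}; ∂h/∂q = 36(q - 4)(q - 3)(q + 3) = 0 at q ∈ {-3, 3, 4}.
The Hessian is diagonal: diag(h_pp, h_qq). Second derivatives: h_pp(-4)=6720, h_pp(-2)=-2400, h_pp(0)=2880, h_pp(3)=-12600; h_qq(-3)=1512, h_qq(3)=-216, h_qq(4)=252.
Saddle points occur where the two diagonal entries have opposite signs: (-4, 3), (-2, -3), (-2, 4), (0, 3), (3, -3), (3, 4). Count: 6.

6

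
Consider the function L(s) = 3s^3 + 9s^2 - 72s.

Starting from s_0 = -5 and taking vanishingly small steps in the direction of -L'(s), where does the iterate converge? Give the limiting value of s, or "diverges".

L'(s) = 9(s - 2)(s + 4), so L'(-5) = 63.
Gradient descent moves in the -L' direction, i.e. s is decreasing.
There is no critical point below s=-5, and L' keeps the same sign, so the iterate runs off to −∞.

diverges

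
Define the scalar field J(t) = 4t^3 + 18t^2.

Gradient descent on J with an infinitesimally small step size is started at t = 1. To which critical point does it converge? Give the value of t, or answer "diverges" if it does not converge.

0

J'(t) = 12t(t + 3), so J'(1) = 48.
Gradient descent moves in the -J' direction, i.e. t is decreasing.
The nearest critical point in that direction is t = 0, where J'' = 36 > 0 (a local minimum). The iterate converges there.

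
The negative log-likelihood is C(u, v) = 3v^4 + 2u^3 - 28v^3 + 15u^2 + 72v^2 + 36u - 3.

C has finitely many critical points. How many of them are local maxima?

1

C separates as a function of u plus a function of v, so ∇C=0 decouples.
∂C/∂u = 6(u + 2)(u + 3) = 0 at u ∈ {-3, -2}; ∂C/∂v = 12v(v - 4)(v - 3) = 0 at v ∈ {0, 3, 4}.
The Hessian is diagonal: diag(C_uu, C_vv). Second derivatives: C_uu(-3)=-6, C_uu(-2)=6; C_vv(0)=144, C_vv(3)=-36, C_vv(4)=48.
Local maxima occur where both diagonal entries negative: (-3, 3). Count: 1.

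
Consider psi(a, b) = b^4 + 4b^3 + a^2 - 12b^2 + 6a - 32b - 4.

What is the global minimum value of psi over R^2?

psi(a,b) separates as P(a) + Q(b) − 4, so its minimum is min P + min Q − 4.
P'(a) = 2a + 6 vanishes at a ∈ {-3}; Q'(b) = 4(b - 2)(b + 1)(b + 4) vanishes at b ∈ {-4, -1, 2}.
Local minima of P (where P''>0): P(-3)=-9. Local minima of Q: Q(-4)=-64, Q(2)=-64.
So the global minimum of psi is P(-3) + Q(-4) − 4 = -9 − 64 − 4 = -77, attained at (-3, -4).

-77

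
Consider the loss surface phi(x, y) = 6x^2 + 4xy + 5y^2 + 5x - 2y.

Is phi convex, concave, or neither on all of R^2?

phi is quadratic, so its Hessian is the constant matrix H = [[12, 4], [4, 10]].
det(H) = 104, tr(H) = 22.
det(H) > 0 and tr(H) > 0, so H is positive definite everywhere: convex.

convex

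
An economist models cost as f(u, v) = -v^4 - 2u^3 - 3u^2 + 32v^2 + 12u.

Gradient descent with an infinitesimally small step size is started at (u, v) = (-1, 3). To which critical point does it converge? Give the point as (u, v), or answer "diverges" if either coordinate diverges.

(-2, 0)

f is separable, so gradient descent decouples: u follows -∂f/∂u, v follows -∂f/∂v.
∂f/∂u = -6(u - 1)(u + 2); at u=-1 this is 12, so u decreases.
∂f/∂v = -4v(v - 4)(v + 4); at v=3 this is 84, so v decreases.
u converges to its nearest critical value -2 (a local min of the u-part); v converges to 0. The iterate converges to (-2, 0).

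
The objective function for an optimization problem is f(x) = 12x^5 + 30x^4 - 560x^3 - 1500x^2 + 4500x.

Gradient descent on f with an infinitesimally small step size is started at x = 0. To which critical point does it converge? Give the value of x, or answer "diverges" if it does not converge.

-3

f'(x) = 60(x - 5)(x - 1)(x + 3)(x + 5), so f'(0) = 4500.
Gradient descent moves in the -f' direction, i.e. x is decreasing.
The nearest critical point in that direction is x = -3, where f'' = 3840 > 0 (a local minimum). The iterate converges there.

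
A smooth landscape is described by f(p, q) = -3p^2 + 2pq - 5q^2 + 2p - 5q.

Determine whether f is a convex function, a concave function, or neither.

concave

f is quadratic, so its Hessian is the constant matrix H = [[-6, 2], [2, -10]].
det(H) = 56, tr(H) = -16.
det(H) > 0 and tr(H) < 0, so H is negative definite everywhere: concave.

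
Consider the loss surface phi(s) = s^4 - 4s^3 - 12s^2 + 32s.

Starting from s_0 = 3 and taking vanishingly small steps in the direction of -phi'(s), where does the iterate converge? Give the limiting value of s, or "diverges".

4

phi'(s) = 4(s - 4)(s - 1)(s + 2), so phi'(3) = -40.
Gradient descent moves in the -phi' direction, i.e. s is increasing.
The nearest critical point in that direction is s = 4, where phi'' = 72 > 0 (a local minimum). The iterate converges there.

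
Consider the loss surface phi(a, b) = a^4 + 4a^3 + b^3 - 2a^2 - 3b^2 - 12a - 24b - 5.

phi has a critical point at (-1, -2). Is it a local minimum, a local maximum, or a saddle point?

The mixed partial ∂²phi/∂a∂b is 0, so the Hessian at any point is diag(phi_aa, phi_bb) = diag(4(3a^2 + 6a - 1), 6(b - 1)).
At (-1, -2): H = diag(-16, -18).
Both eigenvalues are negative, so H is negative definite: a local maximum.

local maximum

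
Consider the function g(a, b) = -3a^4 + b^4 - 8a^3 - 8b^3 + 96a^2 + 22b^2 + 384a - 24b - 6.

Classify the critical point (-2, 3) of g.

The mixed partial ∂²g/∂a∂b is 0, so the Hessian at any point is diag(g_aa, g_bb) = diag(12(-3a^2 - 4a + 16), 4(3b^2 - 12b + 11)).
At (-2, 3): H = diag(144, 8).
Both eigenvalues are positive, so H is positive definite: a local minimum.

local minimum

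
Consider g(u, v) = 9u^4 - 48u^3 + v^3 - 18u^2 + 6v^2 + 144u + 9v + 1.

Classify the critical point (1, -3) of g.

local maximum

The mixed partial ∂²g/∂u∂v is 0, so the Hessian at any point is diag(g_uu, g_vv) = diag(36(3u^2 - 8u - 1), 6(v + 2)).
At (1, -3): H = diag(-216, -6).
Both eigenvalues are negative, so H is negative definite: a local maximum.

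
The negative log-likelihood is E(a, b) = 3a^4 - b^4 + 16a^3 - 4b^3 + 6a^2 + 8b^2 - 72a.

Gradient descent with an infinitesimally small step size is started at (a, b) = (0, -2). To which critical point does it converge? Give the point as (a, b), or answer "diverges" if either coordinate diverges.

(1, 0)

E is separable, so gradient descent decouples: a follows -∂E/∂a, b follows -∂E/∂b.
∂E/∂a = 12(a - 1)(a + 2)(a + 3); at a=0 this is -72, so a increases.
∂E/∂b = -4b(b - 1)(b + 4); at b=-2 this is -48, so b increases.
a converges to its nearest critical value 1 (a local min of the a-part); b converges to 0. The iterate converges to (1, 0).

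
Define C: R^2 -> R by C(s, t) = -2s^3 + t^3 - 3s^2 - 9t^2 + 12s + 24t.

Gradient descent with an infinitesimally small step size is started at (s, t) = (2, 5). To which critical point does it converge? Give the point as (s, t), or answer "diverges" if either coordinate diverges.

C is separable, so gradient descent decouples: s follows -∂C/∂s, t follows -∂C/∂t.
∂C/∂s = -6(s - 1)(s + 2); at s=2 this is -24, so s increases.
∂C/∂t = 3(t - 4)(t - 2); at t=5 this is 9, so t decreases.
The s-coordinate has no critical point in that direction and runs off to infinity.

diverges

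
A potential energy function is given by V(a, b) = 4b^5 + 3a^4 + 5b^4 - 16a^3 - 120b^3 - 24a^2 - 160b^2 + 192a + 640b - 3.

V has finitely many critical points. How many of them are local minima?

4

V separates as a function of a plus a function of b, so ∇V=0 decouples.
∂V/∂a = 12(a - 4)(a - 2)(a + 2) = 0 at a ∈ {-2, 2, 4}; ∂V/∂b = 20(b - 4)(b - 1)(b + 2)(b + 4) = 0 at b ∈ {-4, -2, 1, 4}.
The Hessian is diagonal: diag(V_aa, V_bb). Second derivatives: V_aa(-2)=288, V_aa(2)=-96, V_aa(4)=144; V_bb(-4)=-1600, V_bb(-2)=720, V_bb(1)=-900, V_bb(4)=2880.
Local minima occur where both diagonal entries positive: (-2, -2), (-2, 4), (4, -2), (4, 4). Count: 4.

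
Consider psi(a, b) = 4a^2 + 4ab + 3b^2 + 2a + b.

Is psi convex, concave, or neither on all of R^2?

psi is quadratic, so its Hessian is the constant matrix H = [[8, 4], [4, 6]].
det(H) = 32, tr(H) = 14.
det(H) > 0 and tr(H) > 0, so H is positive definite everywhere: convex.

convex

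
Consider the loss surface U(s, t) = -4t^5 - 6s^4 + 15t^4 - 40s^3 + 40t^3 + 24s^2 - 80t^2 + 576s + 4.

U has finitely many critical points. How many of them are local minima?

2

U separates as a function of s plus a function of t, so ∇U=0 decouples.
∂U/∂s = -24(s - 2)(s + 3)(s + 4) = 0 at s ∈ {-4, -3, 2}; ∂U/∂t = -20t(t - 4)(t - 1)(t + 2) = 0 at t ∈ {-2, 0, 1, 4}.
The Hessian is diagonal: diag(U_ss, U_tt). Second derivatives: U_ss(-4)=-144, U_ss(-3)=120, U_ss(2)=-720; U_tt(-2)=720, U_tt(0)=-160, U_tt(1)=180, U_tt(4)=-1440.
Local minima occur where both diagonal entries positive: (-3, -2), (-3, 1). Count: 2.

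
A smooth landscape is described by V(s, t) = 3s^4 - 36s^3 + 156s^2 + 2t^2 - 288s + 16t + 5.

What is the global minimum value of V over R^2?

V(s,t) separates as P(s) + Q(t) + 5, so its minimum is min P + min Q + 5.
P'(s) = 12(s - 4)(s - 3)(s - 2) vanishes at s ∈ {2, 3, 4}; Q'(t) = 4(t + 4) vanishes at t ∈ {-4}.
Local minima of P (where P''>0): P(2)=-192, P(4)=-192. Local minima of Q: Q(-4)=-32.
So the global minimum of V is P(2) + Q(-4) + 5 = -192 − 32 + 5 = -219, attained at (2, -4).

-219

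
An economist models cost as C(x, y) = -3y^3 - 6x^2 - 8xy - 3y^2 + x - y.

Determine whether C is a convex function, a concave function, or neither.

The term -3y^3 is cubic, so the Hessian is not constant.
∂²C/∂y² = -18y - 6, which takes both signs as y varies (negative for sufficiently large y). A diagonal entry of the Hessian changing sign means the Hessian is neither positive- nor negative-semidefinite on all of R^2.

neither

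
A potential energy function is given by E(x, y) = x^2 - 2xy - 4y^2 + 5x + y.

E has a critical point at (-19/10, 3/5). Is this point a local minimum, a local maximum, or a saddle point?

saddle point

The Hessian of E is constant: H = [[2, -2], [-2, -8]].
det(H) = 2·(-8) − (-2)² = -20.
Since det(H) < 0, H is indefinite and the critical point is a saddle point.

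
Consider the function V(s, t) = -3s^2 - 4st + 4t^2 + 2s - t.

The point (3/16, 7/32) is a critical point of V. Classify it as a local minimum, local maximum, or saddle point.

saddle point

The Hessian of V is constant: H = [[-6, -4], [-4, 8]].
det(H) = (-6)·8 − (-4)² = -64.
Since det(H) < 0, H is indefinite and the critical point is a saddle point.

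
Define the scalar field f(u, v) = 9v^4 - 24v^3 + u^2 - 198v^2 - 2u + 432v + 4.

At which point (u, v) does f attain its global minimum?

f(u,v) separates as P(u) + Q(v) + 4, so its minimum is min P + min Q + 4.
P'(u) = 2u - 2 vanishes at u ∈ {1}; Q'(v) = 36(v - 4)(v - 1)(v + 3) vanishes at v ∈ {-3, 1, 4}.
Local minima of P (where P''>0): P(1)=-1. Local minima of Q: Q(-3)=-1701, Q(4)=-672.
So the global minimum of f is P(1) + Q(-3) + 4 = -1 − 1701 + 4 = -1698, attained at (1, -3).

(1, -3)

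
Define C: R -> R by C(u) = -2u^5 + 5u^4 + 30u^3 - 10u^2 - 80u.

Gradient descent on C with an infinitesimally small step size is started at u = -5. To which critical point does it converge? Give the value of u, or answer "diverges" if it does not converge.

-2

C'(u) = -10(u - 4)(u - 1)(u + 1)(u + 2), so C'(-5) = -6480.
Gradient descent moves in the -C' direction, i.e. u is increasing.
The nearest critical point in that direction is u = -2, where C'' = 180 > 0 (a local minimum). The iterate converges there.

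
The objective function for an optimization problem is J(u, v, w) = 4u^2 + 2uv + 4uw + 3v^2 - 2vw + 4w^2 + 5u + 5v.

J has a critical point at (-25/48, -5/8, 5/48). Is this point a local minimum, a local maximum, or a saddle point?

The Hessian is constant: H = [[8, 2, 4], [2, 6, -2], [4, -2, 8]].
Leading principal minors: Δ₁ = 8, Δ₂ = 44, Δ₃ = 192.
All leading minors are positive, so H is positive definite: a local minimum.

local minimum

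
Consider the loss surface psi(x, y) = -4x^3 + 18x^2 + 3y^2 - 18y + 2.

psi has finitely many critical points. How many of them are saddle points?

1

psi separates as a function of x plus a function of y, so ∇psi=0 decouples.
∂psi/∂x = -12x(x - 3) = 0 at x ∈ {0, 3}; ∂psi/∂y = 6(y - 3) = 0 at y ∈ {3}.
The Hessian is diagonal: diag(psi_xx, psi_yy). Second derivatives: psi_xx(0)=36, psi_xx(3)=-36; psi_yy(3)=6.
Saddle points occur where the two diagonal entries have opposite signs: (3, 3). Count: 1.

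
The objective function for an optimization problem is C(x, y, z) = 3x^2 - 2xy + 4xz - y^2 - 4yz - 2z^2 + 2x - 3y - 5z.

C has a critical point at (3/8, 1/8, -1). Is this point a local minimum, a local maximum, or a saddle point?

saddle point

The Hessian is constant: H = [[6, -2, 4], [-2, -2, -4], [4, -4, -4]].
Leading principal minors: Δ₁ = 6, Δ₂ = -16, Δ₃ = 64.
The minors fit neither the all-positive nor the alternating-sign pattern, so H is indefinite: a saddle point.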